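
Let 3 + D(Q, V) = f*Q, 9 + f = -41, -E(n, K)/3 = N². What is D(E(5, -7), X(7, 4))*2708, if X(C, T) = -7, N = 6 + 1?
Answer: 19895676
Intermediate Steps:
N = 7
E(n, K) = -147 (E(n, K) = -3*7² = -3*49 = -147)
f = -50 (f = -9 - 41 = -50)
D(Q, V) = -3 - 50*Q
D(E(5, -7), X(7, 4))*2708 = (-3 - 50*(-147))*2708 = (-3 + 7350)*2708 = 7347*2708 = 19895676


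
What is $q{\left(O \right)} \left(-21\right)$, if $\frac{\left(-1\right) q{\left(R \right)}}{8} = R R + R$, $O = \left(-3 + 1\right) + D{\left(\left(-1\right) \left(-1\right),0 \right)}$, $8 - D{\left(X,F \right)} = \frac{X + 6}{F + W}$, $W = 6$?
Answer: $\frac{14210}{3} \approx 4736.7$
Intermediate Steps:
$D{\left(X,F \right)} = 8 - \frac{6 + X}{6 + F}$ ($D{\left(X,F \right)} = 8 - \frac{X + 6}{F + 6} = 8 - \frac{6 + X}{6 + F}$)
$O = \frac{29}{6}$ ($O = \left(-3 + 1\right) + \frac{42 - \left(-1\right) \left(-1\right) + 8 \cdot 0}{6 + 0} = -2 + \frac{42 - 1 + 0}{6} = -2 + \frac{1}{6} \cdot 41 = -2 + \frac{41}{6} = \frac{29}{6} \approx 4.8333$)
$q{\left(R \right)} = - 8 R - 8 R^{2}$ ($q{\left(R \right)} = - 8 \left(R R + R\right) = - 8 \left(R^{2} + R\right) = - 8 \left(R + R^{2}\right) = - 8 R - 8 R^{2}$)
$q{\left(O \right)} \left(-21\right) = \left(-8\right) \frac{29}{6} \left(1 + \frac{29}{6}\right) \left(-21\right) = \left(-8\right) \frac{29}{6} \cdot \frac{35}{6} \left(-21\right) = \left(- \frac{2030}{9}\right) \left(-21\right) = \frac{14210}{3}$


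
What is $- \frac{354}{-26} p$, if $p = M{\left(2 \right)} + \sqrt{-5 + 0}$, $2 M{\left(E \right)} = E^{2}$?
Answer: $\frac{354}{13} + \frac{177 i \sqrt{5}}{13} \approx 27.231 + 30.445 i$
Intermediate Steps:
$M{\left(E \right)} = \frac{E^{2}}{2}$
$p = 2 + i \sqrt{5}$ ($p = \frac{2^{2}}{2} + \sqrt{-5 + 0} = \frac{1}{2} \cdot 4 + \sqrt{-5} = 2 + i \sqrt{5} \approx 2.0 + 2.2361 i$)
$- \frac{354}{-26} p = - \frac{354}{-26} \left(2 + i \sqrt{5}\right) = \left(-354\right) \left(- \frac{1}{26}\right) \left(2 + i \sqrt{5}\right) = \frac{177 \left(2 + i \sqrt{5}\right)}{13} = \frac{354}{13} + \frac{177 i \sqrt{5}}{13}$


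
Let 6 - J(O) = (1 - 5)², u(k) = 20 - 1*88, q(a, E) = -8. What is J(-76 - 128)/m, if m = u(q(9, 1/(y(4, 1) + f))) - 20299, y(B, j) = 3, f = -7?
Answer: 10/20367 ≈ 0.00049099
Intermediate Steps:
u(k) = -68 (u(k) = 20 - 88 = -68)
J(O) = -10 (J(O) = 6 - (1 - 5)² = 6 - 1*(-4)² = 6 - 1*16 = 6 - 16 = -10)
m = -20367 (m = -68 - 20299 = -20367)
J(-76 - 128)/m = -10/(-20367) = -10*(-1/20367) = 10/20367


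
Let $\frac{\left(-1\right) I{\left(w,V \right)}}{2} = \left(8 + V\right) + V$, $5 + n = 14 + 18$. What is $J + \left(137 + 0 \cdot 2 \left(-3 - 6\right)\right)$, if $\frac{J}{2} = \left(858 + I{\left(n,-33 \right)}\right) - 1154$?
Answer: $-223$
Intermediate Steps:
$n = 27$ ($n = -5 + \left(14 + 18\right) = -5 + 32 = 27$)
$I{\left(w,V \right)} = -16 - 4 V$ ($I{\left(w,V \right)} = - 2 \left(\left(8 + V\right) + V\right) = - 2 \left(8 + 2 V\right) = -16 - 4 V$)
$J = -360$ ($J = 2 \left(\left(858 - -116\right) - 1154\right) = 2 \left(\left(858 + \left(-16 + 132\right)\right) - 1154\right) = 2 \left(\left(858 + 116\right) - 1154\right) = 2 \left(974 - 1154\right) = 2 \left(-180\right) = -360$)
$J + \left(137 + 0 \cdot 2 \left(-3 - 6\right)\right) = -360 + \left(137 + 0 \cdot 2 \left(-3 - 6\right)\right) = -360 + \left(137 + 0 \left(-9\right)\right) = -360 + \left(137 + 0\right) = -360 + 137 = -223$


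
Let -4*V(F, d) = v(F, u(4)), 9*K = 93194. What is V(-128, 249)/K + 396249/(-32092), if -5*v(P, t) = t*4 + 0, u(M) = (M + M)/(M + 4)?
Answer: -92319928851/7476954620 ≈ -12.347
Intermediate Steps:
u(M) = 2*M/(4 + M) (u(M) = (2*M)/(4 + M) = 2*M/(4 + M))
K = 93194/9 (K = (⅑)*93194 = 93194/9 ≈ 10355.)
v(P, t) = -4*t/5 (v(P, t) = -(t*4 + 0)/5 = -(4*t + 0)/5 = -4*t/5)
V(F, d) = ⅕ (V(F, d) = -(-1)*2*4/(4 + 4)/5 = -(-1)*2*4/8/5 = -(-1)*2*4*(⅛)/5 = -(-1)/5 = -¼*(-⅘) = ⅕)
V(-128, 249)/K + 396249/(-32092) = 1/(5*(93194/9)) + 396249/(-32092) = (⅕)*(9/93194) + 396249*(-1/32092) = 9/465970 - 396249/32092 = -92319928851/7476954620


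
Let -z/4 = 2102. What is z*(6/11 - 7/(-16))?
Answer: -181823/22 ≈ -8264.7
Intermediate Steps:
z = -8408 (z = -4*2102 = -8408)
z*(6/11 - 7/(-16)) = -8408*(6/11 - 7/(-16)) = -8408*(6*(1/11) - 7*(-1/16)) = -8408*(6/11 + 7/16) = -8408*173/176 = -181823/22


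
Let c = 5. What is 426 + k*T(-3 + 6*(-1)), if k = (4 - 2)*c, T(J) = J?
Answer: 336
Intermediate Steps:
k = 10 (k = (4 - 2)*5 = 2*5 = 10)
426 + k*T(-3 + 6*(-1)) = 426 + 10*(-3 + 6*(-1)) = 426 + 10*(-3 - 6) = 426 + 10*(-9) = 426 - 90 = 336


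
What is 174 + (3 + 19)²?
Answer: 658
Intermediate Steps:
174 + (3 + 19)² = 174 + 22² = 174 + 484 = 658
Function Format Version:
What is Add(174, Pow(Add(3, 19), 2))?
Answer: 658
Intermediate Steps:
Add(174, Pow(Add(3, 19), 2)) = Add(174, Pow(22, 2)) = Add(174, 484) = 658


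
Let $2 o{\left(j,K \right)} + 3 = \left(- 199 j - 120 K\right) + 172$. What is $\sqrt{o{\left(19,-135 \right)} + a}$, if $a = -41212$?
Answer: $i \sqrt{34918} \approx 186.86 i$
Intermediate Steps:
$o{\left(j,K \right)} = \frac{169}{2} - 60 K - \frac{199 j}{2}$ ($o{\left(j,K \right)} = - \frac{3}{2} + \frac{\left(- 199 j - 120 K\right) + 172}{2} = - \frac{3}{2} + \frac{172 - 199 j - 120 K}{2} = - \frac{3}{2} - \left(-86 + 60 K + \frac{199 j}{2}\right) = \frac{169}{2} - 60 K - \frac{199 j}{2}$)
$\sqrt{o{\left(19,-135 \right)} + a} = \sqrt{\left(\frac{169}{2} - -8100 - \frac{3781}{2}\right) - 41212} = \sqrt{\left(\frac{169}{2} + 8100 - \frac{3781}{2}\right) - 41212} = \sqrt{6294 - 41212} = \sqrt{-34918} = i \sqrt{34918}$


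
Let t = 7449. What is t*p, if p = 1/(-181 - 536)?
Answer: -2483/239 ≈ -10.389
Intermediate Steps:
p = -1/717 (p = 1/(-717) = -1/717 ≈ -0.0013947)
t*p = 7449*(-1/717) = -2483/239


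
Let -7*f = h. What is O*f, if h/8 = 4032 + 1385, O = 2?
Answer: -86672/7 ≈ -12382.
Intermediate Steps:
h = 43336 (h = 8*(4032 + 1385) = 8*5417 = 43336)
f = -43336/7 (f = -1/7*43336 = -43336/7 ≈ -6190.9)
O*f = 2*(-43336/7) = -86672/7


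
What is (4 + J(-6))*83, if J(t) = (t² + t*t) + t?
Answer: 5810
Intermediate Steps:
J(t) = t + 2*t² (J(t) = (t² + t²) + t = 2*t² + t = t + 2*t²)
(4 + J(-6))*83 = (4 - 6*(1 + 2*(-6)))*83 = (4 - 6*(1 - 12))*83 = (4 - 6*(-11))*83 = (4 + 66)*83 = 70*83 = 5810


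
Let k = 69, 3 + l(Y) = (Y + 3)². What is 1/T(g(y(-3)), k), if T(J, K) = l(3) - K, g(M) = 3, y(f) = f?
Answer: -1/36 ≈ -0.027778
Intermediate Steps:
l(Y) = -3 + (3 + Y)² (l(Y) = -3 + (Y + 3)² = -3 + (3 + Y)²)
T(J, K) = 33 - K (T(J, K) = (-3 + (3 + 3)²) - K = (-3 + 6²) - K = (-3 + 36) - K = 33 - K)
1/T(g(y(-3)), k) = 1/(33 - 1*69) = 1/(33 - 69) = 1/(-36) = -1/36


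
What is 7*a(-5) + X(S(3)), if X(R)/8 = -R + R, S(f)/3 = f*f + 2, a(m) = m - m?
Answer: 0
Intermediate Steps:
a(m) = 0
S(f) = 6 + 3*f² (S(f) = 3*(f*f + 2) = 3*(f² + 2) = 3*(2 + f²) = 6 + 3*f²)
X(R) = 0 (X(R) = 8*(-R + R) = 8*0 = 0)
7*a(-5) + X(S(3)) = 7*0 + 0 = 0 + 0 = 0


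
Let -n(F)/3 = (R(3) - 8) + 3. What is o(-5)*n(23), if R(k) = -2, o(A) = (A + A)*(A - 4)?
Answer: 1890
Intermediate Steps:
o(A) = 2*A*(-4 + A) (o(A) = (2*A)*(-4 + A) = 2*A*(-4 + A))
n(F) = 21 (n(F) = -3*((-2 - 8) + 3) = -3*(-10 + 3) = -3*(-7) = 21)
o(-5)*n(23) = (2*(-5)*(-4 - 5))*21 = (2*(-5)*(-9))*21 = 90*21 = 1890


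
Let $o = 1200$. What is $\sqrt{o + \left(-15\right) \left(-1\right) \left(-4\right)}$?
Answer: $2 \sqrt{285} \approx 33.764$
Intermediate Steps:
$\sqrt{o + \left(-15\right) \left(-1\right) \left(-4\right)} = \sqrt{1200 + \left(-15\right) \left(-1\right) \left(-4\right)} = \sqrt{1200 + 15 \left(-4\right)} = \sqrt{1200 - 60} = \sqrt{1140} = 2 \sqrt{285}$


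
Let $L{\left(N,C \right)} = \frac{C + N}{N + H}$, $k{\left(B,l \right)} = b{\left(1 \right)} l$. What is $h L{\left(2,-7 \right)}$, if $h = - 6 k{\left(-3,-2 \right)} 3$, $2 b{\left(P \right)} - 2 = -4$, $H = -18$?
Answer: $- \frac{45}{4} \approx -11.25$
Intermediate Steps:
$b{\left(P \right)} = -1$ ($b{\left(P \right)} = 1 + \frac{1}{2} \left(-4\right) = 1 - 2 = -1$)
$k{\left(B,l \right)} = - l$
$L{\left(N,C \right)} = \frac{C + N}{-18 + N}$ ($L{\left(N,C \right)} = \frac{C + N}{N - 18} = \frac{C + N}{-18 + N}$)
$h = -36$ ($h = - 6 \left(\left(-1\right) \left(-2\right)\right) 3 = \left(-6\right) 2 \cdot 3 = \left(-12\right) 3 = -36$)
$h L{\left(2,-7 \right)} = - 36 \frac{-7 + 2}{-18 + 2} = - 36 \frac{1}{-16} \left(-5\right) = - 36 \left(\left(- \frac{1}{16}\right) \left(-5\right)\right) = \left(-36\right) \frac{5}{16} = - \frac{45}{4}$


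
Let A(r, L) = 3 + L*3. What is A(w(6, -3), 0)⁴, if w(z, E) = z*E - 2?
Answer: 81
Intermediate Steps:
w(z, E) = -2 + E*z (w(z, E) = E*z - 2 = -2 + E*z)
A(r, L) = 3 + 3*L
A(w(6, -3), 0)⁴ = (3 + 3*0)⁴ = (3 + 0)⁴ = 3⁴ = 81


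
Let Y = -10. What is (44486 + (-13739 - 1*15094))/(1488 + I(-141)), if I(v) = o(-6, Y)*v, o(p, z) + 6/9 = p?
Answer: 15653/2428 ≈ 6.4469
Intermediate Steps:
o(p, z) = -⅔ + p
I(v) = -20*v/3 (I(v) = (-⅔ - 6)*v = -20*v/3)
(44486 + (-13739 - 1*15094))/(1488 + I(-141)) = (44486 + (-13739 - 1*15094))/(1488 - 20/3*(-141)) = (44486 + (-13739 - 15094))/(1488 + 940) = (44486 - 28833)/2428 = 15653*(1/2428) = 15653/2428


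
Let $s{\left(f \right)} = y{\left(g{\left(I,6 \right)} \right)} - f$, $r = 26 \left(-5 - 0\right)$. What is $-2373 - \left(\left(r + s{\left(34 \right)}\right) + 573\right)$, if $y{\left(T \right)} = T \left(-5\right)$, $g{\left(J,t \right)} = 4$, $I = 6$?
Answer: $-2762$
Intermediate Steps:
$y{\left(T \right)} = - 5 T$
$r = -130$ ($r = 26 \left(-5 + 0\right) = 26 \left(-5\right) = -130$)
$s{\left(f \right)} = -20 - f$ ($s{\left(f \right)} = \left(-5\right) 4 - f = -20 - f$)
$-2373 - \left(\left(r + s{\left(34 \right)}\right) + 573\right) = -2373 - \left(\left(-130 - 54\right) + 573\right) = -2373 - \left(-184 + 573\right) = -2373 - 389 = -2762$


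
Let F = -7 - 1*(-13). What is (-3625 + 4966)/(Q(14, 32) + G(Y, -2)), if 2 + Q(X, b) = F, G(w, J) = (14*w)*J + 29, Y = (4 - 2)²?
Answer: -1341/79 ≈ -16.975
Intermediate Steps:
Y = 4 (Y = 2² = 4)
G(w, J) = 29 + 14*J*w (G(w, J) = 14*J*w + 29 = 29 + 14*J*w)
F = 6 (F = -7 + 13 = 6)
Q(X, b) = 4 (Q(X, b) = -2 + 6 = 4)
(-3625 + 4966)/(Q(14, 32) + G(Y, -2)) = (-3625 + 4966)/(4 + (29 + 14*(-2)*4)) = 1341/(4 + (29 - 112)) = 1341/(4 - 83) = 1341/(-79) = 1341*(-1/79) = -1341/79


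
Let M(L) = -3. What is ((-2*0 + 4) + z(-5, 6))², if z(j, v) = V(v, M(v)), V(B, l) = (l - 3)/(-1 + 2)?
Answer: 4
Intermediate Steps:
V(B, l) = -3 + l (V(B, l) = (-3 + l)/1 = (-3 + l)*1 = -3 + l)
z(j, v) = -6 (z(j, v) = -3 - 3 = -6)
((-2*0 + 4) + z(-5, 6))² = ((-2*0 + 4) - 6)² = ((0 + 4) - 6)² = (4 - 6)² = (-2)² = 4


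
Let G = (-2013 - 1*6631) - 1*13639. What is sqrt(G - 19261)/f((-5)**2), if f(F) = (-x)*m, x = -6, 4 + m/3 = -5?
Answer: -I*sqrt(1154)/27 ≈ -1.2582*I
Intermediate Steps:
m = -27 (m = -12 + 3*(-5) = -12 - 15 = -27)
G = -22283 (G = (-2013 - 6631) - 13639 = -8644 - 13639 = -22283)
f(F) = -162 (f(F) = -1*(-6)*(-27) = 6*(-27) = -162)
sqrt(G - 19261)/f((-5)**2) = sqrt(-22283 - 19261)/(-162) = sqrt(-41544)*(-1/162) = (6*I*sqrt(1154))*(-1/162) = -I*sqrt(1154)/27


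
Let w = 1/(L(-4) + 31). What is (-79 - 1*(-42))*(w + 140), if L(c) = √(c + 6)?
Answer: -4968767/959 + 37*√2/959 ≈ -5181.1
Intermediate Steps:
L(c) = √(6 + c)
w = 1/(31 + √2) (w = 1/(√(6 - 4) + 31) = 1/(√2 + 31) = 1/(31 + √2) ≈ 0.030851)
(-79 - 1*(-42))*(w + 140) = (-79 - 1*(-42))*((31/959 - √2/959) + 140) = (-79 + 42)*(134291/959 - √2/959) = -37*(134291/959 - √2/959) = -4968767/959 + 37*√2/959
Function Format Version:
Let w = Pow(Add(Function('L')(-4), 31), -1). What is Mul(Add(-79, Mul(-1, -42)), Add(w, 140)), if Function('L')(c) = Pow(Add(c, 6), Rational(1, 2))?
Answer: Add(Rational(-4968767, 959), Mul(Rational(37, 959), Pow(2, Rational(1, 2)))) ≈ -5181.1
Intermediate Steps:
Function('L')(c) = Pow(Add(6, c), Rational(1, 2))
w = Pow(Add(31, Pow(2, Rational(1, 2))), -1) (w = Pow(Add(Pow(Add(6, -4), Rational(1, 2)), 31), -1) = Pow(Add(Pow(2, Rational(1, 2)), 31), -1) = Pow(Add(31, Pow(2, Rational(1, 2))), -1) ≈ 0.030851)
Mul(Add(-79, Mul(-1, -42)), Add(w, 140)) = Mul(Add(-79, Mul(-1, -42)), Add(Add(Rational(31, 959), Mul(Rational(-1, 959), Pow(2, Rational(1, 2)))), 140)) = Mul(Add(-79, 42), Add(Rational(134291, 959), Mul(Rational(-1, 959), Pow(2, Rational(1, 2))))) = Mul(-37, Add(Rational(134291, 959), Mul(Rational(-1, 959), Pow(2, Rational(1, 2))))) = Add(Rational(-4968767, 959), Mul(Rational(37, 959), Pow(2, Rational(1, 2))))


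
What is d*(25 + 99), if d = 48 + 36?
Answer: 10416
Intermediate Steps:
d = 84
d*(25 + 99) = 84*(25 + 99) = 84*124 = 10416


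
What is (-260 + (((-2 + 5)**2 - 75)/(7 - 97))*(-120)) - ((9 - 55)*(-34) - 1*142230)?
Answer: 140318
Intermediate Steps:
(-260 + (((-2 + 5)**2 - 75)/(7 - 97))*(-120)) - ((9 - 55)*(-34) - 1*142230) = (-260 + ((3**2 - 75)/(-90))*(-120)) - (-46*(-34) - 142230) = (-260 + ((9 - 75)*(-1/90))*(-120)) - (1564 - 142230) = (-260 - 66*(-1/90)*(-120)) - 1*(-140666) = (-260 + (11/15)*(-120)) + 140666 = (-260 - 88) + 140666 = -348 + 140666 = 140318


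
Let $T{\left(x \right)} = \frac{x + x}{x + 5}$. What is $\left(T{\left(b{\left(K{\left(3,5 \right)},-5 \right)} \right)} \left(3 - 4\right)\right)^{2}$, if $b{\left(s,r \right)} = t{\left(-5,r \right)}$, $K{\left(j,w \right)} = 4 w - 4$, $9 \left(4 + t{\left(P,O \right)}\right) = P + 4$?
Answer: $\frac{1369}{16} \approx 85.563$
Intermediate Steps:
$t{\left(P,O \right)} = - \frac{32}{9} + \frac{P}{9}$ ($t{\left(P,O \right)} = -4 + \frac{P + 4}{9} = -4 + \frac{4 + P}{9} = -4 + \left(\frac{4}{9} + \frac{P}{9}\right) = - \frac{32}{9} + \frac{P}{9}$)
$K{\left(j,w \right)} = -4 + 4 w$
$b{\left(s,r \right)} = - \frac{37}{9}$ ($b{\left(s,r \right)} = - \frac{32}{9} + \frac{1}{9} \left(-5\right) = - \frac{32}{9} - \frac{5}{9} = - \frac{37}{9}$)
$T{\left(x \right)} = \frac{2 x}{5 + x}$
$\left(T{\left(b{\left(K{\left(3,5 \right)},-5 \right)} \right)} \left(3 - 4\right)\right)^{2} = \left(2 \left(- \frac{37}{9}\right) \frac{1}{5 - \frac{37}{9}} \left(3 - 4\right)\right)^{2} = \left(2 \left(- \frac{37}{9}\right) \frac{1}{\frac{8}{9}} \left(-1\right)\right)^{2} = \left(2 \left(- \frac{37}{9}\right) \frac{9}{8} \left(-1\right)\right)^{2} = \left(\left(- \frac{37}{4}\right) \left(-1\right)\right)^{2} = \left(\frac{37}{4}\right)^{2} = \frac{1369}{16}$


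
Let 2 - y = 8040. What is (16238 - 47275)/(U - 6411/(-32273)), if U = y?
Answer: 1001657101/259403963 ≈ 3.8614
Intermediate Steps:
y = -8038 (y = 2 - 1*8040 = 2 - 8040 = -8038)
U = -8038
(16238 - 47275)/(U - 6411/(-32273)) = (16238 - 47275)/(-8038 - 6411/(-32273)) = -31037/(-8038 - 6411*(-1/32273)) = -31037/(-8038 + 6411/32273) = -31037/(-259403963/32273) = -31037*(-32273/259403963) = 1001657101/259403963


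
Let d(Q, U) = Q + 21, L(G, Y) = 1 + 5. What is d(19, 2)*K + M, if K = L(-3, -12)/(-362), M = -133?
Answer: -24193/181 ≈ -133.66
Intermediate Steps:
L(G, Y) = 6
d(Q, U) = 21 + Q
K = -3/181 (K = 6/(-362) = 6*(-1/362) = -3/181 ≈ -0.016575)
d(19, 2)*K + M = (21 + 19)*(-3/181) - 133 = 40*(-3/181) - 133 = -120/181 - 133 = -24193/181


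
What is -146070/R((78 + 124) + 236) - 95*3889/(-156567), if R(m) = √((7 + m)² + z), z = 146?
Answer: 369455/156567 - 48690*√22019/22019 ≈ -325.77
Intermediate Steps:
R(m) = √(146 + (7 + m)²) (R(m) = √((7 + m)² + 146) = √(146 + (7 + m)²))
-146070/R((78 + 124) + 236) - 95*3889/(-156567) = -146070/√(146 + (7 + ((78 + 124) + 236))²) - 95*3889/(-156567) = -146070/√(146 + (7 + (202 + 236))²) - 369455*(-1/156567) = -146070/√(146 + (7 + 438)²) + 369455/156567 = -146070/√(146 + 445²) + 369455/156567 = -146070/√(146 + 198025) + 369455/156567 = -146070*√22019/66057 + 369455/156567 = -48690*√22019/22019 + 369455/156567 = 369455/156567 - 48690*√22019/22019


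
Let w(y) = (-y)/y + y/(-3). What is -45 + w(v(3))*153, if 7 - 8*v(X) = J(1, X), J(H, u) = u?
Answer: -447/2 ≈ -223.50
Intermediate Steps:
v(X) = 7/8 - X/8
w(y) = -1 - y/3 (w(y) = -1 + y*(-⅓) = -1 - y/3)
-45 + w(v(3))*153 = -45 + (-1 - (7/8 - ⅛*3)/3)*153 = -45 + (-1 - (7/8 - 3/8)/3)*153 = -45 + (-1 - ⅓*½)*153 = -45 + (-1 - ⅙)*153 = -45 - 7/6*153 = -45 - 357/2 = -447/2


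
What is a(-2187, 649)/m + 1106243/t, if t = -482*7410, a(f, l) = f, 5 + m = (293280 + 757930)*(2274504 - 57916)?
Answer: -19093749906918899/61646147217107700 ≈ -0.30973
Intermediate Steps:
m = 2330099471475 (m = -5 + (293280 + 757930)*(2274504 - 57916) = -5 + 1051210*2216588 = -5 + 2330099471480 = 2330099471475)
t = -3571620
a(-2187, 649)/m + 1106243/t = -2187/2330099471475 + 1106243/(-3571620) = -2187*1/2330099471475 + 1106243*(-1/3571620) = -81/86299980425 - 1106243/3571620 = -19093749906918899/61646147217107700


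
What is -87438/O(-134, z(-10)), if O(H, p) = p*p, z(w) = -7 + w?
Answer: -87438/289 ≈ -302.55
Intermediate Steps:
O(H, p) = p²
-87438/O(-134, z(-10)) = -87438/(-7 - 10)² = -87438/((-17)²) = -87438/289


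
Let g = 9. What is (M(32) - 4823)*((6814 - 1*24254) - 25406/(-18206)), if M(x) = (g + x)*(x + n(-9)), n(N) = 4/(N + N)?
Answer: 1676385510059/27309 ≈ 6.1386e+7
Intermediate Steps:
n(N) = 2/N (n(N) = 4/(2*N) = (1/(2*N))*4 = 2/N)
M(x) = (9 + x)*(-2/9 + x) (M(x) = (9 + x)*(x + 2/(-9)) = (9 + x)*(x + 2*(-⅑)) = (9 + x)*(x - 2/9) = (9 + x)*(-2/9 + x))
(M(32) - 4823)*((6814 - 1*24254) - 25406/(-18206)) = ((-2 + 32² + (79/9)*32) - 4823)*((6814 - 1*24254) - 25406/(-18206)) = ((-2 + 1024 + 2528/9) - 4823)*((6814 - 24254) - 25406*(-1/18206)) = (11726/9 - 4823)*(-17440 + 12703/9103) = -31681/9*(-158743617/9103) = 1676385510059/27309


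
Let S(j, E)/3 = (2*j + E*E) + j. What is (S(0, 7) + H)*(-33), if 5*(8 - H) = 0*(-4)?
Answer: -5115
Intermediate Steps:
H = 8 (H = 8 - 0*(-4) = 8 - 1/5*0 = 8 + 0 = 8)
S(j, E) = 3*E**2 + 9*j (S(j, E) = 3*((2*j + E*E) + j) = 3*((2*j + E**2) + j) = 3*((E**2 + 2*j) + j) = 3*(E**2 + 3*j) = 3*E**2 + 9*j)
(S(0, 7) + H)*(-33) = ((3*7**2 + 9*0) + 8)*(-33) = ((3*49 + 0) + 8)*(-33) = ((147 + 0) + 8)*(-33) = (147 + 8)*(-33) = 155*(-33) = -5115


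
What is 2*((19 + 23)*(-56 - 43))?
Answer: -8316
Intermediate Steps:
2*((19 + 23)*(-56 - 43)) = 2*(42*(-99)) = 2*(-4158) = -8316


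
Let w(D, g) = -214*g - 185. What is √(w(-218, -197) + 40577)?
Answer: 5*√3302 ≈ 287.31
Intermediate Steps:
w(D, g) = -185 - 214*g
√(w(-218, -197) + 40577) = √((-185 - 214*(-197)) + 40577) = √((-185 + 42158) + 40577) = √(41973 + 40577) = √82550 = 5*√3302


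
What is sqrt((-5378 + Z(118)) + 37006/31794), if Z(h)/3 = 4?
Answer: I*sqrt(1355772449703)/15897 ≈ 73.245*I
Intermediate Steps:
Z(h) = 12 (Z(h) = 3*4 = 12)
sqrt((-5378 + Z(118)) + 37006/31794) = sqrt((-5378 + 12) + 37006/31794) = sqrt(-5366 + 37006*(1/31794)) = sqrt(-5366 + 18503/15897) = sqrt(-85284799/15897) = I*sqrt(1355772449703)/15897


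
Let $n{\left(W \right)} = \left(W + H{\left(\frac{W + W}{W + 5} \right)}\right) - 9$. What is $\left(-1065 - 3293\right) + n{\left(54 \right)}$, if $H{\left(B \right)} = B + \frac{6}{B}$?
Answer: $- \frac{4574981}{1062} \approx -4307.9$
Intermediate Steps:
$n{\left(W \right)} = -9 + W + \frac{2 W}{5 + W} + \frac{3 \left(5 + W\right)}{W}$ ($n{\left(W \right)} = \left(W + \left(\frac{W + W}{W + 5} + \frac{6}{\left(W + W\right) \frac{1}{W + 5}}\right)\right) - 9 = \left(W + \left(\frac{2 W}{5 + W} + \frac{6}{2 W \frac{1}{5 + W}}\right)\right) - 9 = \left(W + \left(\frac{2 W}{5 + W} + 6 \frac{5 + W}{2 W}\right)\right) - 9 = \left(W + \left(\frac{2 W}{5 + W} + \frac{3 \left(5 + W\right)}{W}\right)\right) - 9 = \left(W + \frac{2 W}{5 + W} + \frac{3 \left(5 + W\right)}{W}\right) - 9 = -9 + W + \frac{2 W}{5 + W} + \frac{3 \left(5 + W\right)}{W}$)
$\left(-1065 - 3293\right) + n{\left(54 \right)} = \left(-1065 - 3293\right) + \frac{75 + 54^{2} + 54^{3} - 810}{54 \left(5 + 54\right)} = -4358 + \frac{75 + 2916 + 157464 - 810}{54 \cdot 59} = -4358 + \frac{1}{54} \cdot \frac{1}{59} \cdot 159645 = -4358 + \frac{53215}{1062} = - \frac{4574981}{1062}$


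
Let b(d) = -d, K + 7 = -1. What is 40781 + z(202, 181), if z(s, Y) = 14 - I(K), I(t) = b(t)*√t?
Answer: 40795 - 16*I*√2 ≈ 40795.0 - 22.627*I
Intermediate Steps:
K = -8 (K = -7 - 1 = -8)
I(t) = -t^(3/2) (I(t) = (-t)*√t = -t^(3/2))
z(s, Y) = 14 - 16*I*√2 (z(s, Y) = 14 - (-1)*(-8)^(3/2) = 14 - (-1)*(-16*I*√2) = 14 - 16*I*√2)
40781 + z(202, 181) = 40781 + (14 - 16*I*√2) = 40795 - 16*I*√2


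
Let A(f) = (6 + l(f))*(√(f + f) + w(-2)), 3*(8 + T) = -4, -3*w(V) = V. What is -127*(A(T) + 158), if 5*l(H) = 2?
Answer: -309118/15 - 8128*I*√42/15 ≈ -20608.0 - 3511.7*I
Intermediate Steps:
l(H) = ⅖ (l(H) = (⅕)*2 = ⅖)
w(V) = -V/3
T = -28/3 (T = -8 + (⅓)*(-4) = -8 - 4/3 = -28/3 ≈ -9.3333)
A(f) = 64/15 + 32*√2*√f/5 (A(f) = (6 + ⅖)*(√(f + f) - ⅓*(-2)) = 32*(√(2*f) + ⅔)/5 = 32*(√2*√f + ⅔)/5 = 32*(⅔ + √2*√f)/5 = 64/15 + 32*√2*√f/5)
-127*(A(T) + 158) = -127*((64/15 + 32*√2*√(-28/3)/5) + 158) = -127*((64/15 + 32*√2*(2*I*√21/3)/5) + 158) = -127*((64/15 + 64*I*√42/15) + 158) = -127*(2434/15 + 64*I*√42/15) = -309118/15 - 8128*I*√42/15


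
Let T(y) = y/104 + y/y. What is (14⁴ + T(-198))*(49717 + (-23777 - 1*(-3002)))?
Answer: 28907052535/26 ≈ 1.1118e+9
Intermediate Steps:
T(y) = 1 + y/104 (T(y) = y*(1/104) + 1 = y/104 + 1 = 1 + y/104)
(14⁴ + T(-198))*(49717 + (-23777 - 1*(-3002))) = (14⁴ + (1 + (1/104)*(-198)))*(49717 + (-23777 - 1*(-3002))) = (38416 + (1 - 99/52))*(49717 + (-23777 + 3002)) = (38416 - 47/52)*(49717 - 20775) = (1997585/52)*28942 = 28907052535/26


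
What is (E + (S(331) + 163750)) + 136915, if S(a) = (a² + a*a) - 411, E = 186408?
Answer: 705784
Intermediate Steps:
S(a) = -411 + 2*a² (S(a) = (a² + a²) - 411 = 2*a² - 411 = -411 + 2*a²)
(E + (S(331) + 163750)) + 136915 = (186408 + ((-411 + 2*331²) + 163750)) + 136915 = (186408 + ((-411 + 2*109561) + 163750)) + 136915 = (186408 + ((-411 + 219122) + 163750)) + 136915 = (186408 + (218711 + 163750)) + 136915 = (186408 + 382461) + 136915 = 568869 + 136915 = 705784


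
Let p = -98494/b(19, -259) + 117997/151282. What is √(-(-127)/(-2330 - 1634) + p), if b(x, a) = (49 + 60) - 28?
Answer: I*√2212403739132840654319/1349284158 ≈ 34.86*I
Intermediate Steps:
b(x, a) = 81 (b(x, a) = 109 - 28 = 81)
p = -14890811551/12253842 (p = -98494/81 + 117997/151282 = -14890811551/12253842 ≈ -1215.2)
√(-(-127)/(-2330 - 1634) + p) = √(-(-127)/(-2330 - 1634) - 14890811551/12253842) = √(-(-127)/(-3964) - 14890811551/12253842) = √(-(-1)*(-127)/3964 - 14890811551/12253842) = √(-1*127/3964 - 14890811551/12253842) = √(-127/3964 - 14890811551/12253842) = √(-29514366613049/24287114844) = I*√2212403739132840654319/1349284158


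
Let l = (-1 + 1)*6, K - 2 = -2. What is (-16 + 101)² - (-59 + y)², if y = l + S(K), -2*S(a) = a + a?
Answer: 3744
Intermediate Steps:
K = 0 (K = 2 - 2 = 0)
S(a) = -a (S(a) = -(a + a)/2 = -a)
l = 0 (l = 0*6 = 0)
y = 0 (y = 0 - 1*0 = 0 + 0 = 0)
(-16 + 101)² - (-59 + y)² = (-16 + 101)² - (-59 + 0)² = 85² - 1*(-59)² = 7225 - 1*3481 = 7225 - 3481 = 3744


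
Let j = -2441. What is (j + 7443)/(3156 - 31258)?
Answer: -2501/14051 ≈ -0.17799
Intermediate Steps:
(j + 7443)/(3156 - 31258) = (-2441 + 7443)/(3156 - 31258) = 5002/(-28102) = 5002*(-1/28102) = -2501/14051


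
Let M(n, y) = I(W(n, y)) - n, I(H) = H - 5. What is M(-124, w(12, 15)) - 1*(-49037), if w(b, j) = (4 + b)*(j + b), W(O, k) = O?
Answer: 49032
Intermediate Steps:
I(H) = -5 + H
w(b, j) = (4 + b)*(b + j)
M(n, y) = -5 (M(n, y) = (-5 + n) - n = -5)
M(-124, w(12, 15)) - 1*(-49037) = -5 - 1*(-49037) = -5 + 49037 = 49032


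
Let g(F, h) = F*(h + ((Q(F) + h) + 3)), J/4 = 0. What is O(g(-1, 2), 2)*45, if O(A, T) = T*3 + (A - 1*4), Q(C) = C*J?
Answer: -225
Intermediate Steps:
J = 0 (J = 4*0 = 0)
Q(C) = 0 (Q(C) = C*0 = 0)
g(F, h) = F*(3 + 2*h) (g(F, h) = F*(h + ((0 + h) + 3)) = F*(h + (h + 3)) = F*(h + (3 + h)) = F*(3 + 2*h))
O(A, T) = -4 + A + 3*T (O(A, T) = 3*T + (A - 4) = 3*T + (-4 + A) = -4 + A + 3*T)
O(g(-1, 2), 2)*45 = (-4 - (3 + 2*2) + 3*2)*45 = (-4 - (3 + 4) + 6)*45 = (-4 - 1*7 + 6)*45 = (-4 - 7 + 6)*45 = -5*45 = -225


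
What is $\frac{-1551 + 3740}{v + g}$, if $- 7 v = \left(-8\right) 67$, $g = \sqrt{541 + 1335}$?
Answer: $\frac{30646}{729} - \frac{107261 \sqrt{469}}{97686} \approx 18.259$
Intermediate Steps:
$g = 2 \sqrt{469}$ ($g = \sqrt{1876} = 2 \sqrt{469} \approx 43.313$)
$v = \frac{536}{7}$ ($v = - \frac{\left(-8\right) 67}{7} = \left(- \frac{1}{7}\right) \left(-536\right) = \frac{536}{7} \approx 76.571$)
$\frac{-1551 + 3740}{v + g} = \frac{-1551 + 3740}{\frac{536}{7} + 2 \sqrt{469}} = \frac{2189}{\frac{536}{7} + 2 \sqrt{469}}$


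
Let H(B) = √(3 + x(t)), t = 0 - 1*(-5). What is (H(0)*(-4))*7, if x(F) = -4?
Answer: -28*I ≈ -28.0*I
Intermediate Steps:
t = 5 (t = 0 + 5 = 5)
H(B) = I (H(B) = √(3 - 4) = √(-1) = I)
(H(0)*(-4))*7 = (I*(-4))*7 = -4*I*7 = -28*I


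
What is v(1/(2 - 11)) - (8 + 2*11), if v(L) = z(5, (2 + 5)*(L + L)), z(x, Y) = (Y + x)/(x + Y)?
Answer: -29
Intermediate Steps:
z(x, Y) = 1 (z(x, Y) = (Y + x)/(Y + x) = 1)
v(L) = 1
v(1/(2 - 11)) - (8 + 2*11) = 1 - (8 + 2*11) = 1 - (8 + 22) = 1 - 1*30 = 1 - 30 = -29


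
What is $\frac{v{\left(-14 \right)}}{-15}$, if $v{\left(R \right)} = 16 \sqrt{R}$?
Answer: $- \frac{16 i \sqrt{14}}{15} \approx - 3.9911 i$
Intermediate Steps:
$\frac{v{\left(-14 \right)}}{-15} = \frac{16 \sqrt{-14}}{-15} = 16 i \sqrt{14} \left(- \frac{1}{15}\right) = - \frac{16 i \sqrt{14}}{15}$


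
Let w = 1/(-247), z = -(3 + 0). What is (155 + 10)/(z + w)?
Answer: -40755/742 ≈ -54.926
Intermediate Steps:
z = -3 (z = -1*3 = -3)
w = -1/247 ≈ -0.0040486
(155 + 10)/(z + w) = (155 + 10)/(-3 - 1/247) = 165/(-742/247) = 165*(-247/742) = -40755/742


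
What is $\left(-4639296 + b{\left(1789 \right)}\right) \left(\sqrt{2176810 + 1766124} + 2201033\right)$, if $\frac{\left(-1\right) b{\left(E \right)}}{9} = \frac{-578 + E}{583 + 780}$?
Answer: $- \frac{13917949006001451}{1363} - \frac{6323371347 \sqrt{3942934}}{1363} \approx -1.022 \cdot 10^{13}$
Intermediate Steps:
$b{\left(E \right)} = \frac{5202}{1363} - \frac{9 E}{1363}$ ($b{\left(E \right)} = - 9 \frac{-578 + E}{583 + 780} = - 9 \frac{-578 + E}{1363} = - 9 \left(-578 + E\right) \frac{1}{1363} = - 9 \left(- \frac{578}{1363} + \frac{E}{1363}\right) = \frac{5202}{1363} - \frac{9 E}{1363}$)
$\left(-4639296 + b{\left(1789 \right)}\right) \left(\sqrt{2176810 + 1766124} + 2201033\right) = \left(-4639296 + \left(\frac{5202}{1363} - \frac{16101}{1363}\right)\right) \left(\sqrt{2176810 + 1766124} + 2201033\right) = \left(-4639296 + \left(\frac{5202}{1363} - \frac{16101}{1363}\right)\right) \left(\sqrt{3942934} + 2201033\right) = \left(-4639296 - \frac{10899}{1363}\right) \left(2201033 + \sqrt{3942934}\right) = - \frac{6323371347 \left(2201033 + \sqrt{3942934}\right)}{1363} = - \frac{13917949006001451}{1363} - \frac{6323371347 \sqrt{3942934}}{1363}$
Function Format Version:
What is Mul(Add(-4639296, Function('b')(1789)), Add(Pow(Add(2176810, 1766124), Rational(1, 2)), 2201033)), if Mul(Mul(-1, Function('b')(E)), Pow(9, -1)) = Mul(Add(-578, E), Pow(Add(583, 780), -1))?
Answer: Add(Rational(-13917949006001451, 1363), Mul(Rational(-6323371347, 1363), Pow(3942934, Rational(1, 2)))) ≈ -1.0220e+13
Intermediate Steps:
Function('b')(E) = Add(Rational(5202, 1363), Mul(Rational(-9, 1363), E)) (Function('b')(E) = Mul(-9, Mul(Add(-578, E), Pow(Add(583, 780), -1))) = Mul(-9, Mul(Add(-578, E), Pow(1363, -1))) = Mul(-9, Mul(Add(-578, E), Rational(1, 1363))) = Mul(-9, Add(Rational(-578, 1363), Mul(Rational(1, 1363), E))) = Add(Rational(5202, 1363), Mul(Rational(-9, 1363), E)))
Mul(Add(-4639296, Function('b')(1789)), Add(Pow(Add(2176810, 1766124), Rational(1, 2)), 2201033)) = Mul(Add(-4639296, Add(Rational(5202, 1363), Mul(Rational(-9, 1363), 1789))), Add(Pow(Add(2176810, 1766124), Rational(1, 2)), 2201033)) = Mul(Add(-4639296, Add(Rational(5202, 1363), Rational(-16101, 1363))), Add(Pow(3942934, Rational(1, 2)), 2201033)) = Mul(Add(-4639296, Rational(-10899, 1363)), Add(2201033, Pow(3942934, Rational(1, 2)))) = Mul(Rational(-6323371347, 1363), Add(2201033, Pow(3942934, Rational(1, 2)))) = Add(Rational(-13917949006001451, 1363), Mul(Rational(-6323371347, 1363), Pow(3942934, Rational(1, 2))))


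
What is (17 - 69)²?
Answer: 2704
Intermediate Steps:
(17 - 69)² = (-52)² = 2704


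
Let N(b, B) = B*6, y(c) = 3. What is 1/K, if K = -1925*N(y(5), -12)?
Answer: 1/138600 ≈ 7.2150e-6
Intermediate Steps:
N(b, B) = 6*B
K = 138600 (K = -11550*(-12) = -1925*(-72) = 138600)
1/K = 1/138600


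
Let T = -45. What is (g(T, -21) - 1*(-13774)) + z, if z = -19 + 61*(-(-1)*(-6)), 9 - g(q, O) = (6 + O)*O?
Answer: 13083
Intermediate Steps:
g(q, O) = 9 - O*(6 + O) (g(q, O) = 9 - (6 + O)*O = 9 - O*(6 + O))
z = -385 (z = -19 + 61*(-1*6) = -19 + 61*(-6) = -19 - 366 = -385)
(g(T, -21) - 1*(-13774)) + z = ((9 - 1*(-21)² - 6*(-21)) - 1*(-13774)) - 385 = ((9 - 1*441 + 126) + 13774) - 385 = ((9 - 441 + 126) + 13774) - 385 = (-306 + 13774) - 385 = 13468 - 385 = 13083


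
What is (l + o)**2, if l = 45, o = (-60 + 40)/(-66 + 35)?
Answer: 2002225/961 ≈ 2083.5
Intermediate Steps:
o = 20/31 (o = -20/(-31) = -20*(-1/31) = 20/31 ≈ 0.64516)
(l + o)**2 = (45 + 20/31)**2 = (1415/31)**2 = 2002225/961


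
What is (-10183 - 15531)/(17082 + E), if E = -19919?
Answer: 25714/2837 ≈ 9.0638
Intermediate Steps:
(-10183 - 15531)/(17082 + E) = (-10183 - 15531)/(17082 - 19919) = -25714/(-2837) = -25714*(-1/2837) = 25714/2837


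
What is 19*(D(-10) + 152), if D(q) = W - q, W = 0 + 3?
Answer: 3135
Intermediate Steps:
W = 3
D(q) = 3 - q
19*(D(-10) + 152) = 19*((3 - 1*(-10)) + 152) = 19*((3 + 10) + 152) = 19*(13 + 152) = 19*165 = 3135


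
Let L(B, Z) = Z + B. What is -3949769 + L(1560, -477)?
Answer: -3948686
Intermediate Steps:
L(B, Z) = B + Z
-3949769 + L(1560, -477) = -3949769 + (1560 - 477) = -3949769 + 1083 = -3948686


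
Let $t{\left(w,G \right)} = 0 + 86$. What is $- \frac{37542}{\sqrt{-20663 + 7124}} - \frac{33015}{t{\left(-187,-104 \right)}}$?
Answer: $- \frac{33015}{86} + \frac{12514 i \sqrt{13539}}{4513} \approx -383.9 + 322.64 i$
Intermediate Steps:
$t{\left(w,G \right)} = 86$
$- \frac{37542}{\sqrt{-20663 + 7124}} - \frac{33015}{t{\left(-187,-104 \right)}} = - \frac{37542}{\sqrt{-20663 + 7124}} - \frac{33015}{86} = - \frac{37542}{\sqrt{-13539}} - \frac{33015}{86} = - \frac{37542}{i \sqrt{13539}} - \frac{33015}{86} = - 37542 \left(- \frac{i \sqrt{13539}}{13539}\right) - \frac{33015}{86} = \frac{12514 i \sqrt{13539}}{4513} - \frac{33015}{86} = - \frac{33015}{86} + \frac{12514 i \sqrt{13539}}{4513}$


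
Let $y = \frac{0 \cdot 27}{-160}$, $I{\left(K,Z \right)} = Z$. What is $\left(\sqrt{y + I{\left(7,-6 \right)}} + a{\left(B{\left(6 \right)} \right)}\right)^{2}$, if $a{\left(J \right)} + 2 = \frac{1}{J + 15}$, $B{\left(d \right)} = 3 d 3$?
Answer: $\frac{\left(137 - 69 i \sqrt{6}\right)^{2}}{4761} \approx -2.0578 - 9.727 i$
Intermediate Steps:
$B{\left(d \right)} = 9 d$
$a{\left(J \right)} = -2 + \frac{1}{15 + J}$ ($a{\left(J \right)} = -2 + \frac{1}{J + 15} = -2 + \frac{1}{15 + J}$)
$y = 0$ ($y = 0 \left(- \frac{1}{160}\right) = 0$)
$\left(\sqrt{y + I{\left(7,-6 \right)}} + a{\left(B{\left(6 \right)} \right)}\right)^{2} = \left(\sqrt{0 - 6} + \frac{-29 - 2 \cdot 9 \cdot 6}{15 + 9 \cdot 6}\right)^{2} = \left(\sqrt{-6} + \frac{-29 - 108}{15 + 54}\right)^{2} = \left(i \sqrt{6} + \frac{-29 - 108}{69}\right)^{2} = \left(i \sqrt{6} + \frac{1}{69} \left(-137\right)\right)^{2} = \left(i \sqrt{6} - \frac{137}{69}\right)^{2} = \left(- \frac{137}{69} + i \sqrt{6}\right)^{2}$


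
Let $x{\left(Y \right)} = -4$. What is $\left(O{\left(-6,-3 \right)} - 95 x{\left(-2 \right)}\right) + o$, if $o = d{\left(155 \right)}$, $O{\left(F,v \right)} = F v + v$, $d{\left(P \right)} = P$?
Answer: $550$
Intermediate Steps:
$O{\left(F,v \right)} = v + F v$
$o = 155$
$\left(O{\left(-6,-3 \right)} - 95 x{\left(-2 \right)}\right) + o = \left(- 3 \left(1 - 6\right) - -380\right) + 155 = \left(\left(-3\right) \left(-5\right) + 380\right) + 155 = \left(15 + 380\right) + 155 = 395 + 155 = 550$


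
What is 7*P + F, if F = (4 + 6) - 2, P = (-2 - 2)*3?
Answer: -76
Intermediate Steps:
P = -12 (P = -4*3 = -12)
F = 8 (F = 10 - 2 = 8)
7*P + F = 7*(-12) + 8 = -84 + 8 = -76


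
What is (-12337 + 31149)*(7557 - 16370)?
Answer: -165790156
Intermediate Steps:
(-12337 + 31149)*(7557 - 16370) = 18812*(-8813) = -165790156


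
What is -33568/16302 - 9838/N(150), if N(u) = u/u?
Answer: -80206322/8151 ≈ -9840.1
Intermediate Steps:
N(u) = 1
-33568/16302 - 9838/N(150) = -33568/16302 - 9838/1 = -33568*1/16302 - 9838*1 = -16784/8151 - 9838 = -80206322/8151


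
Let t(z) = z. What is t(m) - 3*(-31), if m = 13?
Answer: 106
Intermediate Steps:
t(m) - 3*(-31) = 13 - 3*(-31) = 13 + 93 = 106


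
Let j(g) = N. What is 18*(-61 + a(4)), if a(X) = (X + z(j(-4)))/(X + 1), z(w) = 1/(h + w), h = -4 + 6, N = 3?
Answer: -27072/25 ≈ -1082.9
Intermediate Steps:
j(g) = 3
h = 2
z(w) = 1/(2 + w)
a(X) = (⅕ + X)/(1 + X) (a(X) = (X + 1/(2 + 3))/(X + 1) = (X + 1/5)/(1 + X) = (X + ⅕)/(1 + X) = (⅕ + X)/(1 + X))
18*(-61 + a(4)) = 18*(-61 + (⅕ + 4)/(1 + 4)) = 18*(-61 + (21/5)/5) = 18*(-61 + (⅕)*(21/5)) = 18*(-61 + 21/25) = 18*(-1504/25) = -27072/25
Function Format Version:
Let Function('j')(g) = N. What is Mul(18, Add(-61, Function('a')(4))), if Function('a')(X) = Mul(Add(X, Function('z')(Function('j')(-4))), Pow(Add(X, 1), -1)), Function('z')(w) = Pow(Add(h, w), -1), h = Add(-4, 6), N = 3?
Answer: Rational(-27072, 25) ≈ -1082.9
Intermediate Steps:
Function('j')(g) = 3
h = 2
Function('z')(w) = Pow(Add(2, w), -1)
Function('a')(X) = Mul(Pow(Add(1, X), -1), Add(Rational(1, 5), X)) (Function('a')(X) = Mul(Add(X, Pow(Add(2, 3), -1)), Pow(Add(X, 1), -1)) = Mul(Add(X, Pow(5, -1)), Pow(Add(1, X), -1)) = Mul(Add(X, Rational(1, 5)), Pow(Add(1, X), -1)) = Mul(Add(Rational(1, 5), X), Pow(Add(1, X), -1)) = Mul(Pow(Add(1, X), -1), Add(Rational(1, 5), X)))
Mul(18, Add(-61, Function('a')(4))) = Mul(18, Add(-61, Mul(Pow(Add(1, 4), -1), Add(Rational(1, 5), 4)))) = Mul(18, Add(-61, Mul(Pow(5, -1), Rational(21, 5)))) = Mul(18, Add(-61, Mul(Rational(1, 5), Rational(21, 5)))) = Mul(18, Add(-61, Rational(21, 25))) = Mul(18, Rational(-1504, 25)) = Rational(-27072, 25)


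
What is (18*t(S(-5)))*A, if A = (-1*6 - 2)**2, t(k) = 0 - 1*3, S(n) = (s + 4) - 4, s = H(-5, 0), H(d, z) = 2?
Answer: -3456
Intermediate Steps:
s = 2
S(n) = 2 (S(n) = (2 + 4) - 4 = 6 - 4 = 2)
t(k) = -3 (t(k) = 0 - 3 = -3)
A = 64 (A = (-6 - 2)**2 = (-8)**2 = 64)
(18*t(S(-5)))*A = (18*(-3))*64 = -54*64 = -3456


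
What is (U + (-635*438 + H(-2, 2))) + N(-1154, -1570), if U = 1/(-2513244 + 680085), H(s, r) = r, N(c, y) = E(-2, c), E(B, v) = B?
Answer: -509856512671/1833159 ≈ -2.7813e+5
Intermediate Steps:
N(c, y) = -2
U = -1/1833159 (U = 1/(-1833159) = -1/1833159 ≈ -5.4551e-7)
(U + (-635*438 + H(-2, 2))) + N(-1154, -1570) = (-1/1833159 + (-635*438 + 2)) - 2 = (-1/1833159 + (-278130 + 2)) - 2 = (-1/1833159 - 278128) - 2 = -509852846353/1833159 - 2 = -509856512671/1833159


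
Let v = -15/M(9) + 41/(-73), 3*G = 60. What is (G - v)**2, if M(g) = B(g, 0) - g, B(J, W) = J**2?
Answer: 1324159321/3069504 ≈ 431.39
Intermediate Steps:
G = 20 (G = (1/3)*60 = 20)
M(g) = g**2 - g
v = -1349/1752 (v = -15*1/(9*(-1 + 9)) + 41/(-73) = -15/(9*8) + 41*(-1/73) = -15/72 - 41/73 = -15*1/72 - 41/73 = -5/24 - 41/73 = -1349/1752 ≈ -0.76998)
(G - v)**2 = (20 - 1*(-1349/1752))**2 = (20 + 1349/1752)**2 = (36389/1752)**2 = 1324159321/3069504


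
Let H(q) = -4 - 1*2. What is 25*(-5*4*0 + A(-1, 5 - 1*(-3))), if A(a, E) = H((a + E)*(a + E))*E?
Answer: -1200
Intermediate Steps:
H(q) = -6 (H(q) = -4 - 2 = -6)
A(a, E) = -6*E
25*(-5*4*0 + A(-1, 5 - 1*(-3))) = 25*(-5*4*0 - 6*(5 - 1*(-3))) = 25*(-20*0 - 6*(5 + 3)) = 25*(0 - 6*8) = 25*(0 - 48) = 25*(-48) = -1200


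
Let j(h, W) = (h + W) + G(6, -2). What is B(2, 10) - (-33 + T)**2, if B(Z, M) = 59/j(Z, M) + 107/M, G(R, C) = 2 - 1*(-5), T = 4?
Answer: -157167/190 ≈ -827.19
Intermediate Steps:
G(R, C) = 7 (G(R, C) = 2 + 5 = 7)
j(h, W) = 7 + W + h (j(h, W) = (h + W) + 7 = (W + h) + 7 = 7 + W + h)
B(Z, M) = 59/(7 + M + Z) + 107/M
B(2, 10) - (-33 + T)**2 = (749 + 107*2 + 166*10)/(10*(7 + 10 + 2)) - (-33 + 4)**2 = (1/10)*(749 + 214 + 1660)/19 - 1*(-29)**2 = (1/10)*(1/19)*2623 - 1*841 = 2623/190 - 841 = -157167/190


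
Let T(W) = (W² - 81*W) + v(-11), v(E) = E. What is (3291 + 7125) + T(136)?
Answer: 17885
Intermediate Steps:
T(W) = -11 + W² - 81*W (T(W) = (W² - 81*W) - 11 = -11 + W² - 81*W)
(3291 + 7125) + T(136) = (3291 + 7125) + (-11 + 136² - 81*136) = 10416 + (-11 + 18496 - 11016) = 10416 + 7469 = 17885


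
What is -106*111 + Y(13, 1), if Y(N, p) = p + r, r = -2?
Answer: -11767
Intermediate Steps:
Y(N, p) = -2 + p (Y(N, p) = p - 2 = -2 + p)
-106*111 + Y(13, 1) = -106*111 + (-2 + 1) = -11766 - 1 = -11767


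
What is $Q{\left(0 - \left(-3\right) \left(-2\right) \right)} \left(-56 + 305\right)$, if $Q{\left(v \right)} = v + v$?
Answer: $-2988$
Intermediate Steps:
$Q{\left(v \right)} = 2 v$
$Q{\left(0 - \left(-3\right) \left(-2\right) \right)} \left(-56 + 305\right) = 2 \left(0 - \left(-3\right) \left(-2\right)\right) \left(-56 + 305\right) = 2 \left(0 - 6\right) 249 = 2 \left(-6\right) 249 = \left(-12\right) 249 = -2988$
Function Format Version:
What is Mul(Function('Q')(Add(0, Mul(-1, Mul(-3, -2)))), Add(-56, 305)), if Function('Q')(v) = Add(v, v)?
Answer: -2988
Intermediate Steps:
Function('Q')(v) = Mul(2, v)
Mul(Function('Q')(Add(0, Mul(-1, Mul(-3, -2)))), Add(-56, 305)) = Mul(Mul(2, Add(0, Mul(-1, Mul(-3, -2)))), Add(-56, 305)) = Mul(Mul(2, Add(0, Mul(-1, 6))), 249) = Mul(Mul(2, Add(0, -6)), 249) = Mul(Mul(2, -6), 249) = Mul(-12, 249) = -2988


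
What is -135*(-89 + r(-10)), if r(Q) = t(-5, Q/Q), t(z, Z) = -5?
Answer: 12690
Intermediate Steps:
r(Q) = -5
-135*(-89 + r(-10)) = -135*(-89 - 5) = -135*(-94) = 12690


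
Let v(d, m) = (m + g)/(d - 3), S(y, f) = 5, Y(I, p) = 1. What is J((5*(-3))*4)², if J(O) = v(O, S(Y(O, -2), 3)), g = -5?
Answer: 0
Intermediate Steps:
v(d, m) = (-5 + m)/(-3 + d) (v(d, m) = (m - 5)/(d - 3) = (-5 + m)/(-3 + d))
J(O) = 0 (J(O) = (-5 + 5)/(-3 + O) = 0/(-3 + O) = 0)
J((5*(-3))*4)² = 0² = 0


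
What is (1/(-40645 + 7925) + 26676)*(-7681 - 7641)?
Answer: -6686817426259/16360 ≈ -4.0873e+8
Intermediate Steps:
(1/(-40645 + 7925) + 26676)*(-7681 - 7641) = (1/(-32720) + 26676)*(-15322) = (-1/32720 + 26676)*(-15322) = (872838719/32720)*(-15322) = -6686817426259/16360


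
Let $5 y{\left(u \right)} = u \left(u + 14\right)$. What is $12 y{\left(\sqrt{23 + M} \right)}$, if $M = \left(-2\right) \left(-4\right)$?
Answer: $\frac{372}{5} + \frac{168 \sqrt{31}}{5} \approx 261.48$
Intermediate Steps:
$M = 8$
$y{\left(u \right)} = \frac{u \left(14 + u\right)}{5}$ ($y{\left(u \right)} = \frac{u \left(u + 14\right)}{5} = \frac{u \left(14 + u\right)}{5}$)
$12 y{\left(\sqrt{23 + M} \right)} = 12 \frac{\sqrt{23 + 8} \left(14 + \sqrt{23 + 8}\right)}{5} = 12 \frac{\sqrt{31} \left(14 + \sqrt{31}\right)}{5} = \frac{12 \sqrt{31} \left(14 + \sqrt{31}\right)}{5}$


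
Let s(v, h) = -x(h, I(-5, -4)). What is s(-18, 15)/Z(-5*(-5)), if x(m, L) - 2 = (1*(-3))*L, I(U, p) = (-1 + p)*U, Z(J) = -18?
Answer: -73/18 ≈ -4.0556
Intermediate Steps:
I(U, p) = U*(-1 + p)
x(m, L) = 2 - 3*L (x(m, L) = 2 + (1*(-3))*L = 2 - 3*L)
s(v, h) = 73 (s(v, h) = -(2 - (-15)*(-1 - 4)) = -(2 - (-15)*(-5)) = -(2 - 3*25) = -(2 - 75) = -1*(-73) = 73)
s(-18, 15)/Z(-5*(-5)) = 73/(-18) = 73*(-1/18) = -73/18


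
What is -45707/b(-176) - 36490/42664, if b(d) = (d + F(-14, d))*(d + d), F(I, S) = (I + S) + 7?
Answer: -820151471/673920544 ≈ -1.2170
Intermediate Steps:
F(I, S) = 7 + I + S
b(d) = 2*d*(-7 + 2*d) (b(d) = (d + (7 - 14 + d))*(d + d) = (d + (-7 + d))*(2*d) = (-7 + 2*d)*(2*d) = 2*d*(-7 + 2*d))
-45707/b(-176) - 36490/42664 = -45707*(-1/(352*(-7 + 2*(-176)))) - 36490/42664 = -45707*(-1/(352*(-7 - 352))) - 36490*1/42664 = -45707/(2*(-176)*(-359)) - 18245/21332 = -45707/126368 - 18245/21332 = -820151471/673920544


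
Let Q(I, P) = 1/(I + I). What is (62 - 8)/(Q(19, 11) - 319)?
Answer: -2052/12121 ≈ -0.16929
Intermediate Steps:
Q(I, P) = 1/(2*I)
(62 - 8)/(Q(19, 11) - 319) = (62 - 8)/((½)/19 - 319) = 54/((½)*(1/19) - 319) = 54/(1/38 - 319) = 54/(-12121/38) = 54*(-38/12121) = -2052/12121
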